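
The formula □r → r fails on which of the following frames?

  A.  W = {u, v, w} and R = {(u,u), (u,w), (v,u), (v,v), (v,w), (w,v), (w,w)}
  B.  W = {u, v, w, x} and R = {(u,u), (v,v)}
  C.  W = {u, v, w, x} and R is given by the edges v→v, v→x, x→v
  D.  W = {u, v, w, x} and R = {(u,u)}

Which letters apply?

The schema □r → r is axiom T; it is valid on a frame iff R is reflexive.
(A) R is reflexive (each world relates to itself), so the schema is valid here.
(B) R is not reflexive (not w R w), so the schema fails here.
(C) R is not reflexive (not u R u), so the schema fails here.
(D) R is not reflexive (not v R v), so the schema fails here.

B, C, D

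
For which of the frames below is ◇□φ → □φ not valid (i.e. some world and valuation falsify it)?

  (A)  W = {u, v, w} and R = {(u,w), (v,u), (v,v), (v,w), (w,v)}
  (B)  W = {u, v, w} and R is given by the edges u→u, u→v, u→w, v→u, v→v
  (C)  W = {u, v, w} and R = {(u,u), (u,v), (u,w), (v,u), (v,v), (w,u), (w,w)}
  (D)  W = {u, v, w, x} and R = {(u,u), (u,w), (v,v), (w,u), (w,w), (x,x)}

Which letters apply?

The schema ◇□φ → □φ is the dual of axiom 5; it is valid on a frame iff R is euclidean.
(A) R is not euclidean (v R u and v R v but not u R v), so the schema fails here.
(B) R is not euclidean (u R v and u R w but not v R w), so the schema fails here.
(C) R is not euclidean (u R v and u R w but not v R w), so the schema fails here.
(D) R is euclidean (any two R-successors of the same world are R-related), so the schema is valid here.

A, B, C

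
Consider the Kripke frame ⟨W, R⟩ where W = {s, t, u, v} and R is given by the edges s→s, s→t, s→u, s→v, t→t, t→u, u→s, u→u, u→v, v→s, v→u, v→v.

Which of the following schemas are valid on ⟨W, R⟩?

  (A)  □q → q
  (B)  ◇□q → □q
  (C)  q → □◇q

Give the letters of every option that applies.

R is reflexive: each world relates to itself.
R is not symmetric: s R t but not t R s.
R is not euclidean: s R t and s R s but not t R s.
(A) □q → q is axiom T; it is valid on a frame exactly when R is reflexive. R is reflexive, so valid.
(B) ◇□q → □q (the dual of axiom 5) characterises the euclidean frames. R is not euclidean — not valid.
(C) q → □◇q is axiom B; it is valid on a frame exactly when R is symmetric. R is not symmetric, so not valid.

A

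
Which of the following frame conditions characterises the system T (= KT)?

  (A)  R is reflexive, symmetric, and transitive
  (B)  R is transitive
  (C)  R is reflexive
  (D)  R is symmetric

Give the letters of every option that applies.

C

(A) this class determines S5, not T (= KT).
(B) this class determines K4, not T (= KT).
(C) T (= KT) is sound and complete for exactly this class.
(D) this class determines KB, not T (= KT).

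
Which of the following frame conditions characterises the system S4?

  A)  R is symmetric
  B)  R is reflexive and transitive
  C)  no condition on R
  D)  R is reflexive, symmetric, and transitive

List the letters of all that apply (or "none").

(A) this class determines KB, not S4.
(B) S4 is sound and complete for exactly this class.
(C) this class determines K, not S4.
(D) this class determines S5, not S4.

B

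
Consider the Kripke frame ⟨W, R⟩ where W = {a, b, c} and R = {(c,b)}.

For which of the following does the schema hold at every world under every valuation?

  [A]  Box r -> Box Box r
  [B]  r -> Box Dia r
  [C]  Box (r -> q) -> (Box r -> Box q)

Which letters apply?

A, C

R is not symmetric: c R b but not b R c.
R is transitive: R is closed under composition.
(A) axiom 4: valid iff R is transitive. R is transitive — valid.
(B) axiom B: valid iff R is symmetric. R is not symmetric — not valid.
(C) Box (r -> q) -> (Box r -> Box q) is axiom K, valid on every Kripke frame — valid.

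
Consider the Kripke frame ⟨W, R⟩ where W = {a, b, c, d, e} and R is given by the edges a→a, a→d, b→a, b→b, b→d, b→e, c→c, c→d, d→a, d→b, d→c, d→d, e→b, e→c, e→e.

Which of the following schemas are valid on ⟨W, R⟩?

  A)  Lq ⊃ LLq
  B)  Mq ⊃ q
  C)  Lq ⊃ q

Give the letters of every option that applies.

R is reflexive: each world relates to itself.
R is not transitive: a R d and d R b but not a R b.
R is not a subset of the identity: a R d with a ≠ d.
(A) axiom 4: valid iff R is transitive. R is not transitive — not valid.
(B) Mq ⊃ q is the converse of T; it holds exactly when R ⊆ identity. Here R ⊄ identity — not valid.
(C) Lq ⊃ q is axiom T; it is valid on a frame exactly when R is reflexive. R is reflexive, so valid.

C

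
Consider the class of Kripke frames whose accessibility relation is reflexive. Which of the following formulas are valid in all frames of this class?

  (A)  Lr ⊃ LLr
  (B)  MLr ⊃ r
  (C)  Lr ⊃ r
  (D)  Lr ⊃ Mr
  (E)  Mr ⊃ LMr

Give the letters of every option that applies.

C, D

A reflexive relation is serial.
(A) Lr ⊃ LLr is axiom 4; it is valid on a frame exactly when R is transitive. Such an R need not be transitive, so not valid.
(B) the dual of axiom B: valid iff R is symmetric. Such an R need not be symmetric — not valid.
(C) Lr ⊃ r (axiom T) characterises the reflexive frames. Every such R is reflexive — valid.
(D) Lr ⊃ Mr is axiom D; it is valid on a frame exactly when R is serial. Every such R is serial, so valid.
(E) axiom 5: valid iff R is euclidean. Such an R need not be euclidean — not valid.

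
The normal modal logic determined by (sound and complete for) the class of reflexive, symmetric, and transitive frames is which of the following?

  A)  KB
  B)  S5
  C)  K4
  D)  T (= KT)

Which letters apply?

(A) KB is determined by the class of symmetric frames.
(B) S5 is determined by exactly this class.
(C) K4 is determined by the class of transitive frames.
(D) T (= KT) is determined by the class of reflexive frames.

B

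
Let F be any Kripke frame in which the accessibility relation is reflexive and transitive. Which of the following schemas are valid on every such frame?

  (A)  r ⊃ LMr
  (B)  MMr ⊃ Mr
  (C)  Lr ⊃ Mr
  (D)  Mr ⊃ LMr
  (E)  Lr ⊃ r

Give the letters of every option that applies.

B, C, E

Reflexive relations are serial.
(A) r ⊃ LMr is axiom B, which corresponds to symmetry. Such an R need not be symmetric — not valid.
(B) the dual of axiom 4: valid iff R is transitive. Every such R is transitive — valid.
(C) Lr ⊃ Mr is axiom D; it is valid on a frame exactly when R is serial. Every such R is serial, so valid.
(D) Mr ⊃ LMr is axiom 5, which corresponds to the euclidean property. Such an R need not be euclidean — not valid.
(E) Lr ⊃ r is axiom T, which corresponds to reflexivity. Every such R is reflexive — valid.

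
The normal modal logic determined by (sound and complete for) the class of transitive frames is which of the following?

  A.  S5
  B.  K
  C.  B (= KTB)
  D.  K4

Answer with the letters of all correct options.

D

(A) S5 is determined by the class of reflexive, symmetric, and transitive frames.
(B) K is determined by the class of arbitrary frames.
(C) B (= KTB) is determined by the class of reflexive and symmetric frames.
(D) K4 is determined by exactly this class.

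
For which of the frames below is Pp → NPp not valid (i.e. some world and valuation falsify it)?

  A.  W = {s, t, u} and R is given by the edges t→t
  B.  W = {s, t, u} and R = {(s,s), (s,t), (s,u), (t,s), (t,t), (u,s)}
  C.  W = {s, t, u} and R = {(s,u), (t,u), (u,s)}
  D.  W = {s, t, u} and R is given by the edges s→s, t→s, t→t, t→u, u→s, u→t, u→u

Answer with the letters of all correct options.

B, C, D

The schema Pp → NPp is axiom 5; it is valid on a frame iff R is euclidean.
(A) R is euclidean (any two R-successors of the same world are R-related), so the schema is valid here.
(B) R is not euclidean (s R t and s R u but not t R u), so the schema fails here.
(C) R is not euclidean (s R u and s R u but not u R u), so the schema fails here.
(D) R is not euclidean (t R s and t R t but not s R t), so the schema fails here.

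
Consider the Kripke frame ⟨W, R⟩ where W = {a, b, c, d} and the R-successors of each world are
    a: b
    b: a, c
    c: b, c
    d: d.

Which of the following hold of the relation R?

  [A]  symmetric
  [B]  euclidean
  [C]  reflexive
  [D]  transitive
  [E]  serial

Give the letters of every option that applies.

A, E

(A) symmetric: every R-edge is matched by its reverse.
(B) not euclidean: b R a and b R c but not a R c.
(C) not reflexive: not a R a.
(D) not transitive: a R b and b R a but not a R a.
(E) serial: every world has an R-successor.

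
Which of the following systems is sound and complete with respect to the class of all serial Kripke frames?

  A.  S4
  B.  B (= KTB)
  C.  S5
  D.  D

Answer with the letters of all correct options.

(A) S4 is determined by the class of reflexive and transitive frames.
(B) B (= KTB) is determined by the class of reflexive and symmetric frames.
(C) S5 is determined by the class of reflexive, symmetric, and transitive frames.
(D) D is determined by exactly this class.

D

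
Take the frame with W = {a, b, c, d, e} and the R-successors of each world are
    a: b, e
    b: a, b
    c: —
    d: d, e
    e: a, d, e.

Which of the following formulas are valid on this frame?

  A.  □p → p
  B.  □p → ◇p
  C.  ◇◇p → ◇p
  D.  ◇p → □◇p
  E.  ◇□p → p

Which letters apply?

E

R is not reflexive: not a R a.
R is symmetric: every R-edge is matched by its reverse.
R is not transitive: a R b and b R a but not a R a.
R is not euclidean: a R b and a R e but not b R e.
R is not serial: c has no R-successor.
(A) □p → p is axiom T, which corresponds to reflexivity. R is not reflexive — not valid.
(B) □p → ◇p (axiom D) characterises the serial frames. R is not serial — not valid.
(C) the dual of axiom 4: valid iff R is transitive. R is not transitive — not valid.
(D) ◇p → □◇p (axiom 5) characterises the euclidean frames. R is not euclidean — not valid.
(E) ◇□p → p is the dual of axiom B, which corresponds to symmetry. R is symmetric — valid.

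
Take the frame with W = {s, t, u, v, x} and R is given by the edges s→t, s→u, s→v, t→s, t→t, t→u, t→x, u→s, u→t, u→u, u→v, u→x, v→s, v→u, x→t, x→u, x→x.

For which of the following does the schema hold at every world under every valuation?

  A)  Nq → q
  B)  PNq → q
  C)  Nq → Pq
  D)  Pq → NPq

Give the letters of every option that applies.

B, C

R is not reflexive: not s R s.
R is symmetric: every R-edge is matched by its reverse.
R is not euclidean: s R t and s R v but not t R v.
R is serial: every world has an R-successor.
(A) Nq → q is axiom T, which corresponds to reflexivity. R is not reflexive — not valid.
(B) PNq → q is the dual of axiom B; it is valid on a frame exactly when R is symmetric. R is symmetric, so valid.
(C) Nq → Pq is axiom D, which corresponds to seriality. R is serial — valid.
(D) Pq → NPq is axiom 5, which corresponds to the euclidean property. R is not euclidean — not valid.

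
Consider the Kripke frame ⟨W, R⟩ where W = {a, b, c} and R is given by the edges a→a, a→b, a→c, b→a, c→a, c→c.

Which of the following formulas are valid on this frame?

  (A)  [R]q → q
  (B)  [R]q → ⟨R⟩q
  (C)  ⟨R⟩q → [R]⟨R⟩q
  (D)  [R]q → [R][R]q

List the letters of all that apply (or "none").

R is not reflexive: not b R b.
R is not transitive: b R a and a R b but not b R b.
R is not euclidean: a R b and a R c but not b R c.
R is serial: every world has an R-successor.
(A) [R]q → q is axiom T, which corresponds to reflexivity. R is not reflexive — not valid.
(B) axiom D: valid iff R is serial. R is serial — valid.
(C) ⟨R⟩q → [R]⟨R⟩q is axiom 5, which corresponds to the euclidean property. R is not euclidean — not valid.
(D) [R]q → [R][R]q is axiom 4, which corresponds to transitivity. R is not transitive — not valid.

B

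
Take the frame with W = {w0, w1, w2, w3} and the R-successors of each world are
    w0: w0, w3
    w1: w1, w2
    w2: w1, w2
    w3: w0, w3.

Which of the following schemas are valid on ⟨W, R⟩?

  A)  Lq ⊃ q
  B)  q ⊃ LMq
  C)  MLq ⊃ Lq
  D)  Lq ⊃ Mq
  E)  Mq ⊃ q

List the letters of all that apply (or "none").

R is reflexive: each world relates to itself.
R is symmetric: every R-edge is matched by its reverse.
R is euclidean: any two R-successors of the same world are R-related.
R is serial: every world has an R-successor.
R is not a subset of the identity: w0 R w3 with w0 ≠ w3.
(A) Lq ⊃ q (axiom T) characterises the reflexive frames. R is reflexive — valid.
(B) q ⊃ LMq is axiom B; it is valid on a frame exactly when R is symmetric. R is symmetric, so valid.
(C) MLq ⊃ Lq (the dual of axiom 5) characterises the euclidean frames. R is euclidean — valid.
(D) axiom D: valid iff R is serial. R is serial — valid.
(E) Mq ⊃ q (the converse of T) corresponds to R being a subset of the identity. Here R ⊄ identity, so not valid.

A, B, C, D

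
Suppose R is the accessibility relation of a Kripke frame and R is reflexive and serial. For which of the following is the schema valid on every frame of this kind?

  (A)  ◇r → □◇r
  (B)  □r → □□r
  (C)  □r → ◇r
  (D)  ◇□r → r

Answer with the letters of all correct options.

C

(A) axiom 5: valid iff R is euclidean. Such an R need not be euclidean — not valid.
(B) □r → □□r is axiom 4, which corresponds to transitivity. Such an R need not be transitive — not valid.
(C) □r → ◇r (axiom D) characterises the serial frames. Every such R is serial — valid.
(D) ◇□r → r is the dual of axiom B; it is valid on a frame exactly when R is symmetric. Such an R need not be symmetric, so not valid.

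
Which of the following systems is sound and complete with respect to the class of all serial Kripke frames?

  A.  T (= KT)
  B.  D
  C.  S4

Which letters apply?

B

(A) T (= KT) is determined by the class of reflexive frames.
(B) D is determined by exactly this class.
(C) S4 is determined by the class of reflexive and transitive frames.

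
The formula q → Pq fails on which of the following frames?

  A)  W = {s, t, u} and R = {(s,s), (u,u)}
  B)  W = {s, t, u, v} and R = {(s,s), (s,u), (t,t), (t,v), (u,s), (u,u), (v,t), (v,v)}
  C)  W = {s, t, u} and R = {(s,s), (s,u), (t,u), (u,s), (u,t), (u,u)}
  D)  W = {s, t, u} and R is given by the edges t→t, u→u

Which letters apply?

The schema q → Pq is the dual of axiom T; it is valid on a frame iff R is reflexive.
(A) R is not reflexive (not t R t), so the schema fails here.
(B) R is reflexive (each world relates to itself), so the schema is valid here.
(C) R is not reflexive (not t R t), so the schema fails here.
(D) R is not reflexive (not s R s), so the schema fails here.

A, C, D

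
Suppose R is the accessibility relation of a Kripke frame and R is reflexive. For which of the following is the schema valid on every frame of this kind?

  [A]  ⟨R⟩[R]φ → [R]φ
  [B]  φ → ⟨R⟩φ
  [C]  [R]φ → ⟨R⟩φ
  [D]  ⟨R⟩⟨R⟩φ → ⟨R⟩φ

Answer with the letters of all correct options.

A reflexive relation is serial.
(A) ⟨R⟩[R]φ → [R]φ is the dual of axiom 5; it is valid on a frame exactly when R is euclidean. Such an R need not be euclidean, so not valid.
(B) φ → ⟨R⟩φ (the dual of axiom T) characterises the reflexive frames. Every such R is reflexive — valid.
(C) axiom D: valid iff R is serial. Every such R is serial — valid.
(D) ⟨R⟩⟨R⟩φ → ⟨R⟩φ is the dual of axiom 4, which corresponds to transitivity. Such an R need not be transitive — not valid.

B, C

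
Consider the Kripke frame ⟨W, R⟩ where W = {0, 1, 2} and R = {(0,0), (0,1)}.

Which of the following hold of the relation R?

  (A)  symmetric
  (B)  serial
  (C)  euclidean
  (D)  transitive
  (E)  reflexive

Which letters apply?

(A) not symmetric: 0 R 1 but not 1 R 0.
(B) not serial: 1 has no R-successor.
(C) not euclidean: 0 R 1 and 0 R 0 but not 1 R 0.
(D) transitive: R is closed under composition.
(E) not reflexive: not 1 R 1.

D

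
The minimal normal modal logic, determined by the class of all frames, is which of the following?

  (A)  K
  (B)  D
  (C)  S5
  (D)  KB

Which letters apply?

(A) K is determined by exactly this class.
(B) D is determined by the class of serial frames.
(C) S5 is determined by the class of reflexive, symmetric, and transitive frames.
(D) KB is determined by the class of symmetric frames.

A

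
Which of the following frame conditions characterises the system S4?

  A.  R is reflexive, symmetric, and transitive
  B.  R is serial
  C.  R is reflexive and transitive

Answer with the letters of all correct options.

(A) this class determines S5, not S4.
(B) this class determines D, not S4.
(C) S4 is sound and complete for exactly this class.

C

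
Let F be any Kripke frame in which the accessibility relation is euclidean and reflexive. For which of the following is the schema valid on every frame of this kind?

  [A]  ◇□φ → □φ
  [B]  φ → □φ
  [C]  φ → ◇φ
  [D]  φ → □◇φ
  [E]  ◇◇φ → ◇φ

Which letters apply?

A reflexive euclidean relation is also symmetric (from wRw and wRv the euclidean condition gives vRw) and hence transitive; it is an equivalence relation.
(A) ◇□φ → □φ is the dual of axiom 5, which corresponds to the euclidean property. Every such R is euclidean — valid.
(B) φ → □φ is equivalent to ◇p→p; it holds exactly when R ⊆ identity. Such an R need not be a subset of the identity — not valid.
(C) the dual of axiom T: valid iff R is reflexive. Every such R is reflexive — valid.
(D) axiom B: valid iff R is symmetric. Every such R is symmetric — valid.
(E) ◇◇φ → ◇φ is the dual of axiom 4, which corresponds to transitivity. Every such R is transitive — valid.

A, C, D, E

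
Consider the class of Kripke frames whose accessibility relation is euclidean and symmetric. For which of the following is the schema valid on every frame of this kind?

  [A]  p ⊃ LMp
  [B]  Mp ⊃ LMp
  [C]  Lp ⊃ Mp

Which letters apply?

A, B

A symmetric euclidean relation is transitive (uRv and vRw give vRu by symmetry, then uRw by the euclidean condition, applied at v).
(A) axiom B: valid iff R is symmetric. Every such R is symmetric — valid.
(B) Mp ⊃ LMp is axiom 5; it is valid on a frame exactly when R is euclidean. Every such R is euclidean, so valid.
(C) Lp ⊃ Mp (axiom D) characterises the serial frames. Such an R need not be serial — not valid.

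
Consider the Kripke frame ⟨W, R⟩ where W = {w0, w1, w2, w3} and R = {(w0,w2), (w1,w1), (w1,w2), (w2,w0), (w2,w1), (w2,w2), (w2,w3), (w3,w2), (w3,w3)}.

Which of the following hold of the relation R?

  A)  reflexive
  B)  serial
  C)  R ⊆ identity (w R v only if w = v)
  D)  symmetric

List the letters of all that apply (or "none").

(A) not reflexive: not w0 R w0.
(B) serial: every world has an R-successor.
(C) not ⊆ identity: w0 R w2 with w0 ≠ w2.
(D) symmetric: every R-edge is matched by its reverse.

B, D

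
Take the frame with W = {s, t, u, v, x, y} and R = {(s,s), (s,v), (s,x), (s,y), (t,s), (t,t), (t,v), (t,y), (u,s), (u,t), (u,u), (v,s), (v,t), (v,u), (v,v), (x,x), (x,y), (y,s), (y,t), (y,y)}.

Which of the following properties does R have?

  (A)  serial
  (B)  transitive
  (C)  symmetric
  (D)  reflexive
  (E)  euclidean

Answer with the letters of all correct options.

(A) serial: every world has an R-successor.
(B) not transitive: s R v and v R t but not s R t.
(C) not symmetric: s R x but not x R s.
(D) reflexive: each world relates to itself.
(E) not euclidean: s R v and s R x but not v R x.

A, D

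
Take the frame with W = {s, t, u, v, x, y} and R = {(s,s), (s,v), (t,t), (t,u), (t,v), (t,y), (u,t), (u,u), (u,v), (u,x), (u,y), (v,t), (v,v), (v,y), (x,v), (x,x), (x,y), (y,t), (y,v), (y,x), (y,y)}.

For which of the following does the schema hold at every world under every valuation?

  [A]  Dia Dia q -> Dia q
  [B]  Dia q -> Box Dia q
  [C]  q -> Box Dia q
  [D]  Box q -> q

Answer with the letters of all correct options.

R is reflexive: each world relates to itself.
R is not symmetric: s R v but not v R s.
R is not transitive: s R v and v R t but not s R t.
R is not euclidean: s R v and s R s but not v R s.
(A) the dual of axiom 4: valid iff R is transitive. R is not transitive — not valid.
(B) Dia q -> Box Dia q is axiom 5, which corresponds to the euclidean property. R is not euclidean — not valid.
(C) q -> Box Dia q is axiom B; it is valid on a frame exactly when R is symmetric. R is not symmetric, so not valid.
(D) axiom T: valid iff R is reflexive. R is reflexive — valid.

D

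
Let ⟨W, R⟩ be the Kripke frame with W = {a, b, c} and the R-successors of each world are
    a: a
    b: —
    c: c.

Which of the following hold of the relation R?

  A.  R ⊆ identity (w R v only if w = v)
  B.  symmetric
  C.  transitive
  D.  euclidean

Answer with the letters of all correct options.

A, B, C, D

(A) ⊆ identity: every R-edge is a self-loop.
(B) symmetric: every R-edge is matched by its reverse.
(C) transitive: R is closed under composition.
(D) euclidean: any two R-successors of the same world are R-related.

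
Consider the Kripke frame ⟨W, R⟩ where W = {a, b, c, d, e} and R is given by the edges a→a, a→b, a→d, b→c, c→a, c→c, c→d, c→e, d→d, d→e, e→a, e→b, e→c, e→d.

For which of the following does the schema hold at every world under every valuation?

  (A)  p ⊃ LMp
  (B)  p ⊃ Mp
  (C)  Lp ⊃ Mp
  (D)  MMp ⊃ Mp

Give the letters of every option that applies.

C

R is not reflexive: not b R b.
R is not symmetric: a R b but not b R a.
R is not transitive: a R b and b R c but not a R c.
R is serial: every world has an R-successor.
(A) p ⊃ LMp is axiom B; it is valid on a frame exactly when R is symmetric. R is not symmetric, so not valid.
(B) p ⊃ Mp is the dual of axiom T; it is valid on a frame exactly when R is reflexive. R is not reflexive, so not valid.
(C) Lp ⊃ Mp is axiom D, which corresponds to seriality. R is serial — valid.
(D) MMp ⊃ Mp (the dual of axiom 4) characterises the transitive frames. R is not transitive — not valid.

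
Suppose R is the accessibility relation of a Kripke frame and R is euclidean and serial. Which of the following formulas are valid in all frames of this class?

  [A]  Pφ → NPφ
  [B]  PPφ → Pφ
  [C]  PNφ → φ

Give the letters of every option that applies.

(A) Pφ → NPφ is axiom 5; it is valid on a frame exactly when R is euclidean. Every such R is euclidean, so valid.
(B) PPφ → Pφ is the dual of axiom 4, which corresponds to transitivity. Such an R need not be transitive — not valid.
(C) PNφ → φ is the dual of axiom B, which corresponds to symmetry. Such an R need not be symmetric — not valid.

A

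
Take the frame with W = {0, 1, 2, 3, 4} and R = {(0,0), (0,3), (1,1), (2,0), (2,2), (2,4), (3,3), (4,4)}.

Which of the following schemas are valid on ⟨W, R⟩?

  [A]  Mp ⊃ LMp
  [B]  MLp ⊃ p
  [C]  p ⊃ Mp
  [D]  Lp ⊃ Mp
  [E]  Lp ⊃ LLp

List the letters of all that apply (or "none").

C, D

R is reflexive: each world relates to itself.
R is not symmetric: 0 R 3 but not 3 R 0.
R is not transitive: 2 R 0 and 0 R 3 but not 2 R 3.
R is not euclidean: 0 R 3 and 0 R 0 but not 3 R 0.
R is serial: every world has an R-successor.
(A) Mp ⊃ LMp (axiom 5) characterises the euclidean frames. R is not euclidean — not valid.
(B) MLp ⊃ p is the dual of axiom B; it is valid on a frame exactly when R is symmetric. R is not symmetric, so not valid.
(C) p ⊃ Mp is the dual of axiom T; it is valid on a frame exactly when R is reflexive. R is reflexive, so valid.
(D) axiom D: valid iff R is serial. R is serial — valid.
(E) Lp ⊃ LLp (axiom 4) characterises the transitive frames. R is not transitive — not valid.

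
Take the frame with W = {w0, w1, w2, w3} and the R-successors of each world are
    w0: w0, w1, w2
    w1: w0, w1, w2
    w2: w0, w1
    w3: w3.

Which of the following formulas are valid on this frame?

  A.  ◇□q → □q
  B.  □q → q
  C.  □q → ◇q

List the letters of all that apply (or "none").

C

R is not reflexive: not w2 R w2.
R is not euclidean: w0 R w2 and w0 R w2 but not w2 R w2.
R is serial: every world has an R-successor.
(A) ◇□q → □q (the dual of axiom 5) characterises the euclidean frames. R is not euclidean — not valid.
(B) □q → q is axiom T, which corresponds to reflexivity. R is not reflexive — not valid.
(C) □q → ◇q is axiom D; it is valid on a frame exactly when R is serial. R is serial, so valid.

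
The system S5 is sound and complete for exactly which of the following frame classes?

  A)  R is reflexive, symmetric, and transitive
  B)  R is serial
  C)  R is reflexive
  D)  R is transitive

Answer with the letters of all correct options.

A

(A) S5 is sound and complete for exactly this class.
(B) this class determines D, not S5.
(C) this class determines T (= KT), not S5.
(D) this class determines K4, not S5.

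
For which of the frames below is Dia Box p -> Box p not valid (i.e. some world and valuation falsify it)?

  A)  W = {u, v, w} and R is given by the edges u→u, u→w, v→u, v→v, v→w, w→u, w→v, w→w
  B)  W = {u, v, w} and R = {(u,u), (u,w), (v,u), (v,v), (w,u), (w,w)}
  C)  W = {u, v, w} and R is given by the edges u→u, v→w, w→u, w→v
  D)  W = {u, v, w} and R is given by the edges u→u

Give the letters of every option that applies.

The schema Dia Box p -> Box p is the dual of axiom 5; it is valid on a frame iff R is euclidean.
(A) R is not euclidean (v R u and v R v but not u R v), so the schema fails here.
(B) R is not euclidean (v R u and v R v but not u R v), so the schema fails here.
(C) R is not euclidean (w R u and w R v but not u R v), so the schema fails here.
(D) R is euclidean (any two R-successors of the same world are R-related), so the schema is valid here.

A, B, C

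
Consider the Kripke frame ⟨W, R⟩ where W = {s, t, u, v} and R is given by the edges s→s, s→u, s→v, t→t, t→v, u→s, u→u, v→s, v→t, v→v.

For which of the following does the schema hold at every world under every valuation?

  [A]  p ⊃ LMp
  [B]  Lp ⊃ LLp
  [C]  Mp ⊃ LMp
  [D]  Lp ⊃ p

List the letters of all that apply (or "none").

R is reflexive: each world relates to itself.
R is symmetric: every R-edge is matched by its reverse.
R is not transitive: s R v and v R t but not s R t.
R is not euclidean: s R u and s R v but not u R v.
(A) p ⊃ LMp is axiom B; it is valid on a frame exactly when R is symmetric. R is symmetric, so valid.
(B) axiom 4: valid iff R is transitive. R is not transitive — not valid.
(C) Mp ⊃ LMp is axiom 5; it is valid on a frame exactly when R is euclidean. R is not euclidean, so not valid.
(D) Lp ⊃ p is axiom T, which corresponds to reflexivity. R is reflexive — valid.

A, D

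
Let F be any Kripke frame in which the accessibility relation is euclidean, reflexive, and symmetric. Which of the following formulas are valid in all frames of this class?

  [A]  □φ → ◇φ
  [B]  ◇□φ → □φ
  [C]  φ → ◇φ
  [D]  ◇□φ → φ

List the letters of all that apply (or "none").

A, B, C, D

A relation that is euclidean, reflexive, and symmetric is also serial and transitive.
(A) □φ → ◇φ (axiom D) characterises the serial frames. Every such R is serial — valid.
(B) ◇□φ → □φ is the dual of axiom 5; it is valid on a frame exactly when R is euclidean. Every such R is euclidean, so valid.
(C) the dual of axiom T: valid iff R is reflexive. Every such R is reflexive — valid.
(D) ◇□φ → φ is the dual of axiom B, which corresponds to symmetry. Every such R is symmetric — valid.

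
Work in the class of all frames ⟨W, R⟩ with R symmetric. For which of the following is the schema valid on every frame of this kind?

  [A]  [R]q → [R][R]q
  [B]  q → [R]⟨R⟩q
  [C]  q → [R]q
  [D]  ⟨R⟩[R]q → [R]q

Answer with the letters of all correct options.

(A) [R]q → [R][R]q (axiom 4) characterises the transitive frames. Such an R need not be transitive — not valid.
(B) axiom B: valid iff R is symmetric. Every such R is symmetric — valid.
(C) q → [R]q is equivalent to ◇p→p; it holds exactly when R ⊆ identity. Such an R need not be a subset of the identity — not valid.
(D) ⟨R⟩[R]q → [R]q is the dual of axiom 5; it is valid on a frame exactly when R is euclidean. Such an R need not be euclidean, so not valid.

B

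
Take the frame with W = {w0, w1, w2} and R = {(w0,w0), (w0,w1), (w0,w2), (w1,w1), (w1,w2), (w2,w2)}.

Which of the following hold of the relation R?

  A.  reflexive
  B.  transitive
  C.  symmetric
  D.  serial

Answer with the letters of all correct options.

A, B, D

(A) reflexive: each world relates to itself.
(B) transitive: R is closed under composition.
(C) not symmetric: w0 R w1 but not w1 R w0.
(D) serial: every world has an R-successor.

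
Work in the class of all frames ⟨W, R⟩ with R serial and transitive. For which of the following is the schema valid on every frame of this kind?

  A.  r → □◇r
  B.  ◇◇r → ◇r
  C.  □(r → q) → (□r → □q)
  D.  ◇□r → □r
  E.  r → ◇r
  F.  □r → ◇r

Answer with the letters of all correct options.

B, C, F

(A) r → □◇r is axiom B, which corresponds to symmetry. Such an R need not be symmetric — not valid.
(B) ◇◇r → ◇r (the dual of axiom 4) characterises the transitive frames. Every such R is transitive — valid.
(C) □(r → q) → (□r → □q) is axiom K, valid on every Kripke frame — valid.
(D) ◇□r → □r (the dual of axiom 5) characterises the euclidean frames. Such an R need not be euclidean — not valid.
(E) r → ◇r is the dual of axiom T, which corresponds to reflexivity. Such an R need not be reflexive — not valid.
(F) □r → ◇r is axiom D; it is valid on a frame exactly when R is serial. Every such R is serial, so valid.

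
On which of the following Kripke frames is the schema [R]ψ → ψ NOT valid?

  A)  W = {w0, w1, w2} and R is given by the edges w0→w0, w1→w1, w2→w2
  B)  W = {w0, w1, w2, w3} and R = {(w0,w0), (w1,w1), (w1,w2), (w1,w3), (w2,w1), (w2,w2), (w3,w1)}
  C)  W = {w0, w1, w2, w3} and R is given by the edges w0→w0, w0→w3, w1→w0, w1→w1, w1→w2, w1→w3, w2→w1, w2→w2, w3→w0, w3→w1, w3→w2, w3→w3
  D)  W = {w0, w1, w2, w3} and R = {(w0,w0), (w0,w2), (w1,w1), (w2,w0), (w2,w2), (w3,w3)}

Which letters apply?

B

The schema [R]ψ → ψ is axiom T; it is valid on a frame iff R is reflexive.
(A) R is reflexive (each world relates to itself), so the schema is valid here.
(B) R is not reflexive (not w3 R w3), so the schema fails here.
(C) R is reflexive (each world relates to itself), so the schema is valid here.
(D) R is reflexive (each world relates to itself), so the schema is valid here.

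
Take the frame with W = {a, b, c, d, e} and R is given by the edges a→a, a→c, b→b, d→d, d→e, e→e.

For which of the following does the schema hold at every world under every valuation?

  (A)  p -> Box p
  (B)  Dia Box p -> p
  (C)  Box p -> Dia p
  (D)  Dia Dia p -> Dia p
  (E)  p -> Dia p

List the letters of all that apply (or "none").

R is not reflexive: not c R c.
R is not symmetric: a R c but not c R a.
R is transitive: R is closed under composition.
R is not serial: c has no R-successor.
R is not a subset of the identity: a R c with a ≠ c.
(A) p -> Box p is valid only on frames where every R-edge is a self-loop. Here R ⊄ identity — not valid.
(B) the dual of axiom B: valid iff R is symmetric. R is not symmetric — not valid.
(C) axiom D: valid iff R is serial. R is not serial — not valid.
(D) Dia Dia p -> Dia p is the dual of axiom 4, which corresponds to transitivity. R is transitive — valid.
(E) p -> Dia p (the dual of axiom T) characterises the reflexive frames. R is not reflexive — not valid.

D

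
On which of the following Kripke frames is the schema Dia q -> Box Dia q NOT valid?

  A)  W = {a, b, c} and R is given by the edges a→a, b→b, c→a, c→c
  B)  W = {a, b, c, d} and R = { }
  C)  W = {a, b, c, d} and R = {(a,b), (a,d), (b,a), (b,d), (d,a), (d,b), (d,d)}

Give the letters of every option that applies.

A, C

The schema Dia q -> Box Dia q is axiom 5; it is valid on a frame iff R is euclidean.
(A) R is not euclidean (c R a and c R c but not a R c), so the schema fails here.
(B) R is euclidean (any two R-successors of the same world are R-related), so the schema is valid here.
(C) R is not euclidean (a R b and a R b but not b R b), so the schema fails here.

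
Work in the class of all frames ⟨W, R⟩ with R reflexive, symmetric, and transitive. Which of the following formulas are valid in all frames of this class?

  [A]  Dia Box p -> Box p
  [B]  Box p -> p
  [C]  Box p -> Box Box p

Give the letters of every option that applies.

A relation that is reflexive, symmetric, and transitive is also euclidean and serial.
(A) Dia Box p -> Box p is the dual of axiom 5, which corresponds to the euclidean property. Every such R is euclidean — valid.
(B) Box p -> p (axiom T) characterises the reflexive frames. Every such R is reflexive — valid.
(C) Box p -> Box Box p is axiom 4; it is valid on a frame exactly when R is transitive. Every such R is transitive, so valid.

A, B, C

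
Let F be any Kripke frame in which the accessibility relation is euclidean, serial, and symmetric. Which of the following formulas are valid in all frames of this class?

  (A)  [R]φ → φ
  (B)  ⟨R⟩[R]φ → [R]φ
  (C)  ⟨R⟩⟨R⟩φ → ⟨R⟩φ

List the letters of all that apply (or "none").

Serial, symmetric and euclidean together give transitive (from symmetry + euclidean) and then reflexive; the relation is an equivalence.
(A) [R]φ → φ is axiom T, which corresponds to reflexivity. Every such R is reflexive — valid.
(B) ⟨R⟩[R]φ → [R]φ is the dual of axiom 5, which corresponds to the euclidean property. Every such R is euclidean — valid.
(C) ⟨R⟩⟨R⟩φ → ⟨R⟩φ is the dual of axiom 4, which corresponds to transitivity. Every such R is transitive — valid.

A, B, C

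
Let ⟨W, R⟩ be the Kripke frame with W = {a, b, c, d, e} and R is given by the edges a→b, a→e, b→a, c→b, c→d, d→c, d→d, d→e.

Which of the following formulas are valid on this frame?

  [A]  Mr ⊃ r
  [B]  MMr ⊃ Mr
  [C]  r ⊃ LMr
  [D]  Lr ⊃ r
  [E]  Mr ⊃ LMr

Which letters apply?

R is not reflexive: not a R a.
R is not symmetric: a R e but not e R a.
R is not transitive: a R b and b R a but not a R a.
R is not euclidean: a R b and a R e but not b R e.
R is not a subset of the identity: a R b with a ≠ b.
(A) Mr ⊃ r is valid only on frames where every R-edge is a self-loop. Here R ⊄ identity — not valid.
(B) MMr ⊃ Mr is the dual of axiom 4, which corresponds to transitivity. R is not transitive — not valid.
(C) axiom B: valid iff R is symmetric. R is not symmetric — not valid.
(D) axiom T: valid iff R is reflexive. R is not reflexive — not valid.
(E) Mr ⊃ LMr (axiom 5) characterises the euclidean frames. R is not euclidean — not valid.

none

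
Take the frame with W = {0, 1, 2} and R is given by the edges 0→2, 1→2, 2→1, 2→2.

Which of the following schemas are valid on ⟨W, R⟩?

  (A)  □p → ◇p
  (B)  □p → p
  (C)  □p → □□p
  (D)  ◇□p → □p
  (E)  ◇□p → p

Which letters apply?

A

R is not reflexive: not 0 R 0.
R is not symmetric: 0 R 2 but not 2 R 0.
R is not transitive: 0 R 2 and 2 R 1 but not 0 R 1.
R is not euclidean: 2 R 1 and 2 R 1 but not 1 R 1.
R is serial: every world has an R-successor.
(A) □p → ◇p is axiom D, which corresponds to seriality. R is serial — valid.
(B) □p → p is axiom T, which corresponds to reflexivity. R is not reflexive — not valid.
(C) □p → □□p is axiom 4; it is valid on a frame exactly when R is transitive. R is not transitive, so not valid.
(D) the dual of axiom 5: valid iff R is euclidean. R is not euclidean — not valid.
(E) ◇□p → p (the dual of axiom B) characterises the symmetric frames. R is not symmetric — not valid.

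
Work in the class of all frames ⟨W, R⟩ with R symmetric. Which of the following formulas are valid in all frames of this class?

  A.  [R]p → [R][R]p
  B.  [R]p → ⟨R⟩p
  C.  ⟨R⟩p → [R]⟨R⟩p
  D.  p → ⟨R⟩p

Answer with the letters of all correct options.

none

(A) [R]p → [R][R]p (axiom 4) characterises the transitive frames. Such an R need not be transitive — not valid.
(B) [R]p → ⟨R⟩p is axiom D; it is valid on a frame exactly when R is serial. Such an R need not be serial, so not valid.
(C) ⟨R⟩p → [R]⟨R⟩p is axiom 5, which corresponds to the euclidean property. Such an R need not be euclidean — not valid.
(D) the dual of axiom T: valid iff R is reflexive. Such an R need not be reflexive — not valid.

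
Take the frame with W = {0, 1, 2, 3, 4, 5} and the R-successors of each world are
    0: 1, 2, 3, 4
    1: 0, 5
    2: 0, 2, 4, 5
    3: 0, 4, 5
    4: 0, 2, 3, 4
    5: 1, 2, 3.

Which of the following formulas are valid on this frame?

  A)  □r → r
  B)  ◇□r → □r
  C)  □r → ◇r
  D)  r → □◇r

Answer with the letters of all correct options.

R is not reflexive: not 0 R 0.
R is symmetric: every R-edge is matched by its reverse.
R is not euclidean: 0 R 1 and 0 R 2 but not 1 R 2.
R is serial: every world has an R-successor.
(A) □r → r is axiom T, which corresponds to reflexivity. R is not reflexive — not valid.
(B) the dual of axiom 5: valid iff R is euclidean. R is not euclidean — not valid.
(C) □r → ◇r (axiom D) characterises the serial frames. R is serial — valid.
(D) r → □◇r is axiom B; it is valid on a frame exactly when R is symmetric. R is symmetric, so valid.

C, D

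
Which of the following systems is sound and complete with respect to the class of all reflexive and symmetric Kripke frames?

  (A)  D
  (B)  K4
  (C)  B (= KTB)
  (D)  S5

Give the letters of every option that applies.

(A) D is determined by the class of serial frames.
(B) K4 is determined by the class of transitive frames.
(C) B (= KTB) is determined by exactly this class.
(D) S5 is determined by the class of reflexive, symmetric, and transitive frames.

C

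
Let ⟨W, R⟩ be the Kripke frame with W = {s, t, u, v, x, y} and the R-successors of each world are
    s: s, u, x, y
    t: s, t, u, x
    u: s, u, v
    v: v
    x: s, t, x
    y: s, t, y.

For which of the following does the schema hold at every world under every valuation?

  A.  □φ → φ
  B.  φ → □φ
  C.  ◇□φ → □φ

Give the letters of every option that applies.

R is reflexive: each world relates to itself.
R is not euclidean: s R u and s R x but not u R x.
R is not a subset of the identity: s R u with s ≠ u.
(A) □φ → φ (axiom T) characterises the reflexive frames. R is reflexive — valid.
(B) φ → □φ (equivalent to ◇p→p) corresponds to R being a subset of the identity. Here R ⊄ identity, so not valid.
(C) ◇□φ → □φ is the dual of axiom 5, which corresponds to the euclidean property. R is not euclidean — not valid.

A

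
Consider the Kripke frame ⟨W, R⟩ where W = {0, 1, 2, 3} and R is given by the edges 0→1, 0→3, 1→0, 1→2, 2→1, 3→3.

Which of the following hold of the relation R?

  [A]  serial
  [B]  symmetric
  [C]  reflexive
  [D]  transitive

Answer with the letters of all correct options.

A

(A) serial: every world has an R-successor.
(B) not symmetric: 0 R 3 but not 3 R 0.
(C) not reflexive: not 0 R 0.
(D) not transitive: 0 R 1 and 1 R 0 but not 0 R 0.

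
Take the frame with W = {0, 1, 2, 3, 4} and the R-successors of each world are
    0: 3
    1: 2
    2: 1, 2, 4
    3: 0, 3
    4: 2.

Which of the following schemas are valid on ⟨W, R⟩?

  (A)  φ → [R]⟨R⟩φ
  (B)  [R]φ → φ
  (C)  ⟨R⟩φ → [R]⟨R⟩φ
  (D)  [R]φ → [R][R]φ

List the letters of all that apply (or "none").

A

R is not reflexive: not 0 R 0.
R is symmetric: every R-edge is matched by its reverse.
R is not transitive: 0 R 3 and 3 R 0 but not 0 R 0.
R is not euclidean: 2 R 1 and 2 R 4 but not 1 R 4.
(A) φ → [R]⟨R⟩φ is axiom B; it is valid on a frame exactly when R is symmetric. R is symmetric, so valid.
(B) [R]φ → φ is axiom T, which corresponds to reflexivity. R is not reflexive — not valid.
(C) ⟨R⟩φ → [R]⟨R⟩φ is axiom 5, which corresponds to the euclidean property. R is not euclidean — not valid.
(D) axiom 4: valid iff R is transitive. R is not transitive — not valid.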